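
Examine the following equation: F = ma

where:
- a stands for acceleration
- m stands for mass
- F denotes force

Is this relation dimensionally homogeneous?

Yes

a (acceleration) has dimensions [L T^-2].
m (mass) has dimensions [M].
F (force) has dimensions [L M T^-2].

Left side: [L M T^-2]
Right side: [L M T^-2]

Both sides have the same dimensions, so the equation is dimensionally consistent.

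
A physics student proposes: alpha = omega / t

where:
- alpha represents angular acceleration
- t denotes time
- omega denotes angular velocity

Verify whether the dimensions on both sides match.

Yes

alpha (angular acceleration) has dimensions [T^-2].
t (time) has dimensions [T].
omega (angular velocity) has dimensions [T^-1].

Left side: [T^-2]
Right side: [T^-2]

Both sides have the same dimensions, so the equation is dimensionally consistent.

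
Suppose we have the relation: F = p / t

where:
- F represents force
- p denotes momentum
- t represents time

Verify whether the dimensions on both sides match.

Yes

F (force) has dimensions [L M T^-2].
p (momentum) has dimensions [L M T^-1].
t (time) has dimensions [T].

Left side: [L M T^-2]
Right side: [L M T^-2]

Both sides have the same dimensions, so the equation is dimensionally consistent.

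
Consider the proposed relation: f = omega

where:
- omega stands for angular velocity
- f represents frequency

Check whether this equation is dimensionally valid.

Yes

omega (angular velocity) has dimensions [T^-1].
f (frequency) has dimensions [T^-1].

Left side: [T^-1]
Right side: [T^-1]

Both sides have the same dimensions, so the equation is dimensionally consistent.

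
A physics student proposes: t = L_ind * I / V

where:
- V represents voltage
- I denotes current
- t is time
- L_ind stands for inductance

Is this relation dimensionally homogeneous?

Yes

V (voltage) has dimensions [I^-1 L^2 M T^-3].
I (current) has dimensions [I].
t (time) has dimensions [T].
L_ind (inductance) has dimensions [I^-2 L^2 M T^-2].

Left side: [T]
Right side: [T]

Both sides have the same dimensions, so the equation is dimensionally consistent.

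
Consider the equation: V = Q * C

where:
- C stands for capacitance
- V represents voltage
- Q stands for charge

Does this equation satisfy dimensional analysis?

No

C (capacitance) has dimensions [I^2 L^-2 M^-1 T^4].
V (voltage) has dimensions [I^-1 L^2 M T^-3].
Q (charge) has dimensions [I T].

Left side: [I^-1 L^2 M T^-3]
Right side: [I^3 L^-2 M^-1 T^5]

The two sides have different dimensions, so the equation is NOT dimensionally consistent.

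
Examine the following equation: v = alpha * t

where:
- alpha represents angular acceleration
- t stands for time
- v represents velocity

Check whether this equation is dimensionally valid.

No

alpha (angular acceleration) has dimensions [T^-2].
t (time) has dimensions [T].
v (velocity) has dimensions [L T^-1].

Left side: [L T^-1]
Right side: [T^-1]

The two sides have different dimensions, so the equation is NOT dimensionally consistent.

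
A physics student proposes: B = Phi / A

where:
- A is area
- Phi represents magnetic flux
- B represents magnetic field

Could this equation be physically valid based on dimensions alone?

Yes

A (area) has dimensions [L^2].
Phi (magnetic flux) has dimensions [I^-1 L^2 M T^-2].
B (magnetic field) has dimensions [I^-1 M T^-2].

Left side: [I^-1 M T^-2]
Right side: [I^-1 M T^-2]

Both sides have the same dimensions, so the equation is dimensionally consistent.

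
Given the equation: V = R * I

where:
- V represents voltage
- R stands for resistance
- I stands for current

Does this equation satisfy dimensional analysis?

Yes

V (voltage) has dimensions [I^-1 L^2 M T^-3].
R (resistance) has dimensions [I^-2 L^2 M T^-3].
I (current) has dimensions [I].

Left side: [I^-1 L^2 M T^-3]
Right side: [I^-1 L^2 M T^-3]

Both sides have the same dimensions, so the equation is dimensionally consistent.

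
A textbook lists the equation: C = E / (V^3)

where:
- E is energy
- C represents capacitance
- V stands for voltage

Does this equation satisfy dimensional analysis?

No

E (energy) has dimensions [L^2 M T^-2].
C (capacitance) has dimensions [I^2 L^-2 M^-1 T^4].
V (voltage) has dimensions [I^-1 L^2 M T^-3].

Left side: [I^2 L^-2 M^-1 T^4]
Right side: [I^3 L^-4 M^-2 T^7]

The two sides have different dimensions, so the equation is NOT dimensionally consistent.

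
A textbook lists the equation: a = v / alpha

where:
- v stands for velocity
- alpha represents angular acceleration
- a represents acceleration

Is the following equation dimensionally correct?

No

v (velocity) has dimensions [L T^-1].
alpha (angular acceleration) has dimensions [T^-2].
a (acceleration) has dimensions [L T^-2].

Left side: [L T^-2]
Right side: [L T]

The two sides have different dimensions, so the equation is NOT dimensionally consistent.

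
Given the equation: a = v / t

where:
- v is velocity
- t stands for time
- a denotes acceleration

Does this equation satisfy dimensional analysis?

Yes

v (velocity) has dimensions [L T^-1].
t (time) has dimensions [T].
a (acceleration) has dimensions [L T^-2].

Left side: [L T^-2]
Right side: [L T^-2]

Both sides have the same dimensions, so the equation is dimensionally consistent.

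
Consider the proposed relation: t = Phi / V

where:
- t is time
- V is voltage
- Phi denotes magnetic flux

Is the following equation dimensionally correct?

Yes

t (time) has dimensions [T].
V (voltage) has dimensions [I^-1 L^2 M T^-3].
Phi (magnetic flux) has dimensions [I^-1 L^2 M T^-2].

Left side: [T]
Right side: [T]

Both sides have the same dimensions, so the equation is dimensionally consistent.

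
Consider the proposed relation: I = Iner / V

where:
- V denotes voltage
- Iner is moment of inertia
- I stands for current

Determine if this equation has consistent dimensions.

No

V (voltage) has dimensions [I^-1 L^2 M T^-3].
Iner (moment of inertia) has dimensions [L^2 M].
I (current) has dimensions [I].

Left side: [I]
Right side: [I T^3]

The two sides have different dimensions, so the equation is NOT dimensionally consistent.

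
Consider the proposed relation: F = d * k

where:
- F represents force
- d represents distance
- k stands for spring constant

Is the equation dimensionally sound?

Yes

F (force) has dimensions [L M T^-2].
d (distance) has dimensions [L].
k (spring constant) has dimensions [M T^-2].

Left side: [L M T^-2]
Right side: [L M T^-2]

Both sides have the same dimensions, so the equation is dimensionally consistent.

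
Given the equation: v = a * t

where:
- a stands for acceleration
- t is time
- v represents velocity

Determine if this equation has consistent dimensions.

Yes

a (acceleration) has dimensions [L T^-2].
t (time) has dimensions [T].
v (velocity) has dimensions [L T^-1].

Left side: [L T^-1]
Right side: [L T^-1]

Both sides have the same dimensions, so the equation is dimensionally consistent.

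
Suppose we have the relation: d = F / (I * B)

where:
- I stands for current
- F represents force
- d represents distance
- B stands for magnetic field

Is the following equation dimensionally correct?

Yes

I (current) has dimensions [I].
F (force) has dimensions [L M T^-2].
d (distance) has dimensions [L].
B (magnetic field) has dimensions [I^-1 M T^-2].

Left side: [L]
Right side: [L]

Both sides have the same dimensions, so the equation is dimensionally consistent.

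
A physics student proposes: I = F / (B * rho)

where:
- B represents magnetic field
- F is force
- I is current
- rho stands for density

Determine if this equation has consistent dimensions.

No

B (magnetic field) has dimensions [I^-1 M T^-2].
F (force) has dimensions [L M T^-2].
I (current) has dimensions [I].
rho (density) has dimensions [L^-3 M].

Left side: [I]
Right side: [I L^4 M^-1]

The two sides have different dimensions, so the equation is NOT dimensionally consistent.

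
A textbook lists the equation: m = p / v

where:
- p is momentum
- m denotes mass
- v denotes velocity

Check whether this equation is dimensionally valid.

Yes

p (momentum) has dimensions [L M T^-1].
m (mass) has dimensions [M].
v (velocity) has dimensions [L T^-1].

Left side: [M]
Right side: [M]

Both sides have the same dimensions, so the equation is dimensionally consistent.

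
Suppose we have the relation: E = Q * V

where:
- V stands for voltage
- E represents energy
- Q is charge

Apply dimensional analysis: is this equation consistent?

Yes

V (voltage) has dimensions [I^-1 L^2 M T^-3].
E (energy) has dimensions [L^2 M T^-2].
Q (charge) has dimensions [I T].

Left side: [L^2 M T^-2]
Right side: [L^2 M T^-2]

Both sides have the same dimensions, so the equation is dimensionally consistent.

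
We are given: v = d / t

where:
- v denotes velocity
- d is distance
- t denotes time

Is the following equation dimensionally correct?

Yes

v (velocity) has dimensions [L T^-1].
d (distance) has dimensions [L].
t (time) has dimensions [T].

Left side: [L T^-1]
Right side: [L T^-1]

Both sides have the same dimensions, so the equation is dimensionally consistent.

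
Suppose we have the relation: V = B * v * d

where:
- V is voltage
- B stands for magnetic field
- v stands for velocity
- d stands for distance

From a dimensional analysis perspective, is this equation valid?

Yes

V (voltage) has dimensions [I^-1 L^2 M T^-3].
B (magnetic field) has dimensions [I^-1 M T^-2].
v (velocity) has dimensions [L T^-1].
d (distance) has dimensions [L].

Left side: [I^-1 L^2 M T^-3]
Right side: [I^-1 L^2 M T^-3]

Both sides have the same dimensions, so the equation is dimensionally consistent.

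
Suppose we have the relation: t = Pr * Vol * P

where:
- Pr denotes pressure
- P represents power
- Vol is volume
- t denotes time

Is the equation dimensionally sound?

No

Pr (pressure) has dimensions [L^-1 M T^-2].
P (power) has dimensions [L^2 M T^-3].
Vol (volume) has dimensions [L^3].
t (time) has dimensions [T].

Left side: [T]
Right side: [L^4 M^2 T^-5]

The two sides have different dimensions, so the equation is NOT dimensionally consistent.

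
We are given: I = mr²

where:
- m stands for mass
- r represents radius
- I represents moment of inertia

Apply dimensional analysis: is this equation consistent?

Yes

m (mass) has dimensions [M].
r (radius) has dimensions [L].
I (moment of inertia) has dimensions [L^2 M].

Left side: [L^2 M]
Right side: [L^2 M]

Both sides have the same dimensions, so the equation is dimensionally consistent.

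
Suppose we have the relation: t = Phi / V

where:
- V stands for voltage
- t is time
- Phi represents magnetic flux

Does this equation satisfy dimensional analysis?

Yes

V (voltage) has dimensions [I^-1 L^2 M T^-3].
t (time) has dimensions [T].
Phi (magnetic flux) has dimensions [I^-1 L^2 M T^-2].

Left side: [T]
Right side: [T]

Both sides have the same dimensions, so the equation is dimensionally consistent.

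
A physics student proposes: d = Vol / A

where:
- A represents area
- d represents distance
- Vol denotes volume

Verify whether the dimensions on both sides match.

Yes

A (area) has dimensions [L^2].
d (distance) has dimensions [L].
Vol (volume) has dimensions [L^3].

Left side: [L]
Right side: [L]

Both sides have the same dimensions, so the equation is dimensionally consistent.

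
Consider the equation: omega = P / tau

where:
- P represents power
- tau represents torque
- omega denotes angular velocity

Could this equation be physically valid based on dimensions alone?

Yes

P (power) has dimensions [L^2 M T^-3].
tau (torque) has dimensions [L^2 M T^-2].
omega (angular velocity) has dimensions [T^-1].

Left side: [T^-1]
Right side: [T^-1]

Both sides have the same dimensions, so the equation is dimensionally consistent.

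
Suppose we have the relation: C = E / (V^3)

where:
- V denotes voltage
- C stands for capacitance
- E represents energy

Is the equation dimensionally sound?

No

V (voltage) has dimensions [I^-1 L^2 M T^-3].
C (capacitance) has dimensions [I^2 L^-2 M^-1 T^4].
E (energy) has dimensions [L^2 M T^-2].

Left side: [I^2 L^-2 M^-1 T^4]
Right side: [I^3 L^-4 M^-2 T^7]

The two sides have different dimensions, so the equation is NOT dimensionally consistent.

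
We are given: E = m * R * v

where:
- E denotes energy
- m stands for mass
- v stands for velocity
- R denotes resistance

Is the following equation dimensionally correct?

No

E (energy) has dimensions [L^2 M T^-2].
m (mass) has dimensions [M].
v (velocity) has dimensions [L T^-1].
R (resistance) has dimensions [I^-2 L^2 M T^-3].

Left side: [L^2 M T^-2]
Right side: [I^-2 L^3 M^2 T^-4]

The two sides have different dimensions, so the equation is NOT dimensionally consistent.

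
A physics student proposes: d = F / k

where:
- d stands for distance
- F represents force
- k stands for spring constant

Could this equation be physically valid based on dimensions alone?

Yes

d (distance) has dimensions [L].
F (force) has dimensions [L M T^-2].
k (spring constant) has dimensions [M T^-2].

Left side: [L]
Right side: [L]

Both sides have the same dimensions, so the equation is dimensionally consistent.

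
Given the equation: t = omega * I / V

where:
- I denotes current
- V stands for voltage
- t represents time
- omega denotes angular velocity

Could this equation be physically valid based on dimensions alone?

No

I (current) has dimensions [I].
V (voltage) has dimensions [I^-1 L^2 M T^-3].
t (time) has dimensions [T].
omega (angular velocity) has dimensions [T^-1].

Left side: [T]
Right side: [I^2 L^-2 M^-1 T^2]

The two sides have different dimensions, so the equation is NOT dimensionally consistent.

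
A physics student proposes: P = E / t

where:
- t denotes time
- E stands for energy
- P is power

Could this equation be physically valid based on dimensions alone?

Yes

t (time) has dimensions [T].
E (energy) has dimensions [L^2 M T^-2].
P (power) has dimensions [L^2 M T^-3].

Left side: [L^2 M T^-3]
Right side: [L^2 M T^-3]

Both sides have the same dimensions, so the equation is dimensionally consistent.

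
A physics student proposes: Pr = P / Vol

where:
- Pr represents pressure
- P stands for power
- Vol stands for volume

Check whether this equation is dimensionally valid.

No

Pr (pressure) has dimensions [L^-1 M T^-2].
P (power) has dimensions [L^2 M T^-3].
Vol (volume) has dimensions [L^3].

Left side: [L^-1 M T^-2]
Right side: [L^-1 M T^-3]

The two sides have different dimensions, so the equation is NOT dimensionally consistent.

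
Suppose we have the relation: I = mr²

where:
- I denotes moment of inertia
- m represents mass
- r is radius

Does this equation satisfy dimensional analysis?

Yes

I (moment of inertia) has dimensions [L^2 M].
m (mass) has dimensions [M].
r (radius) has dimensions [L].

Left side: [L^2 M]
Right side: [L^2 M]

Both sides have the same dimensions, so the equation is dimensionally consistent.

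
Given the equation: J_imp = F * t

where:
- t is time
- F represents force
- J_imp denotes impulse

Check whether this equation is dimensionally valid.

Yes

t (time) has dimensions [T].
F (force) has dimensions [L M T^-2].
J_imp (impulse) has dimensions [L M T^-1].

Left side: [L M T^-1]
Right side: [L M T^-1]

Both sides have the same dimensions, so the equation is dimensionally consistent.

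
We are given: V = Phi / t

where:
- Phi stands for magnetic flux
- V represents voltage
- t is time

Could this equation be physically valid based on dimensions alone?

Yes

Phi (magnetic flux) has dimensions [I^-1 L^2 M T^-2].
V (voltage) has dimensions [I^-1 L^2 M T^-3].
t (time) has dimensions [T].

Left side: [I^-1 L^2 M T^-3]
Right side: [I^-1 L^2 M T^-3]

Both sides have the same dimensions, so the equation is dimensionally consistent.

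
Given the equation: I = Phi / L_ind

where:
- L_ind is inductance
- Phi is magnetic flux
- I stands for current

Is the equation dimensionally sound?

Yes

L_ind (inductance) has dimensions [I^-2 L^2 M T^-2].
Phi (magnetic flux) has dimensions [I^-1 L^2 M T^-2].
I (current) has dimensions [I].

Left side: [I]
Right side: [I]

Both sides have the same dimensions, so the equation is dimensionally consistent.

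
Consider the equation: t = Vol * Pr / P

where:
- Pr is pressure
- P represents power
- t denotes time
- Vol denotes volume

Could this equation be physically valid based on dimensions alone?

Yes

Pr (pressure) has dimensions [L^-1 M T^-2].
P (power) has dimensions [L^2 M T^-3].
t (time) has dimensions [T].
Vol (volume) has dimensions [L^3].

Left side: [T]
Right side: [T]

Both sides have the same dimensions, so the equation is dimensionally consistent.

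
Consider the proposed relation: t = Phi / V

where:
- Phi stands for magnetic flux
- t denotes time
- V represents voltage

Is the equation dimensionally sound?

Yes

Phi (magnetic flux) has dimensions [I^-1 L^2 M T^-2].
t (time) has dimensions [T].
V (voltage) has dimensions [I^-1 L^2 M T^-3].

Left side: [T]
Right side: [T]

Both sides have the same dimensions, so the equation is dimensionally consistent.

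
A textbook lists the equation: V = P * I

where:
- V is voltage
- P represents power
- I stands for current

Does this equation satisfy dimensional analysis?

No

V (voltage) has dimensions [I^-1 L^2 M T^-3].
P (power) has dimensions [L^2 M T^-3].
I (current) has dimensions [I].

Left side: [I^-1 L^2 M T^-3]
Right side: [I L^2 M T^-3]

The two sides have different dimensions, so the equation is NOT dimensionally consistent.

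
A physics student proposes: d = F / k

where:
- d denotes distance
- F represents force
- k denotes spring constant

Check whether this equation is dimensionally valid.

Yes

d (distance) has dimensions [L].
F (force) has dimensions [L M T^-2].
k (spring constant) has dimensions [M T^-2].

Left side: [L]
Right side: [L]

Both sides have the same dimensions, so the equation is dimensionally consistent.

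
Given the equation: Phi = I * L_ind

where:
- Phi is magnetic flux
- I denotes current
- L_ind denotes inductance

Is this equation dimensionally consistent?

Yes

Phi (magnetic flux) has dimensions [I^-1 L^2 M T^-2].
I (current) has dimensions [I].
L_ind (inductance) has dimensions [I^-2 L^2 M T^-2].

Left side: [I^-1 L^2 M T^-2]
Right side: [I^-1 L^2 M T^-2]

Both sides have the same dimensions, so the equation is dimensionally consistent.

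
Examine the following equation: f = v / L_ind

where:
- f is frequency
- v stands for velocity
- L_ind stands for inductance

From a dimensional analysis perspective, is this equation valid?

No

f (frequency) has dimensions [T^-1].
v (velocity) has dimensions [L T^-1].
L_ind (inductance) has dimensions [I^-2 L^2 M T^-2].

Left side: [T^-1]
Right side: [I^2 L^-1 M^-1 T]

The two sides have different dimensions, so the equation is NOT dimensionally consistent.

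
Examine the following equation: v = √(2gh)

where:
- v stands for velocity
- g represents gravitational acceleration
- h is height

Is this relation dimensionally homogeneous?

Yes

v (velocity) has dimensions [L T^-1].
g (gravitational acceleration) has dimensions [L T^-2].
h (height) has dimensions [L].

Left side: [L T^-1]
Right side: [L T^-1]

Both sides have the same dimensions, so the equation is dimensionally consistent.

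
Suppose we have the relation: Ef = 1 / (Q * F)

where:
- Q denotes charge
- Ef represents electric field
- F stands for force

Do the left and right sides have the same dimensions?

No

Q (charge) has dimensions [I T].
Ef (electric field) has dimensions [I^-1 L M T^-3].
F (force) has dimensions [L M T^-2].

Left side: [I^-1 L M T^-3]
Right side: [I^-1 L^-1 M^-1 T]

The two sides have different dimensions, so the equation is NOT dimensionally consistent.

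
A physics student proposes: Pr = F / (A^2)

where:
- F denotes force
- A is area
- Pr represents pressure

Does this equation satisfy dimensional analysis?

No

F (force) has dimensions [L M T^-2].
A (area) has dimensions [L^2].
Pr (pressure) has dimensions [L^-1 M T^-2].

Left side: [L^-1 M T^-2]
Right side: [L^-3 M T^-2]

The two sides have different dimensions, so the equation is NOT dimensionally consistent.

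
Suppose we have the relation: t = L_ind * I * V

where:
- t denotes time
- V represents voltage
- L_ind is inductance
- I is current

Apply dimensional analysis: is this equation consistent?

No

t (time) has dimensions [T].
V (voltage) has dimensions [I^-1 L^2 M T^-3].
L_ind (inductance) has dimensions [I^-2 L^2 M T^-2].
I (current) has dimensions [I].

Left side: [T]
Right side: [I^-2 L^4 M^2 T^-5]

The two sides have different dimensions, so the equation is NOT dimensionally consistent.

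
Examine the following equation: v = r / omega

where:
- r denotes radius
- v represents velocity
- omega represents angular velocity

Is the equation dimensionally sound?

No

r (radius) has dimensions [L].
v (velocity) has dimensions [L T^-1].
omega (angular velocity) has dimensions [T^-1].

Left side: [L T^-1]
Right side: [L T]

The two sides have different dimensions, so the equation is NOT dimensionally consistent.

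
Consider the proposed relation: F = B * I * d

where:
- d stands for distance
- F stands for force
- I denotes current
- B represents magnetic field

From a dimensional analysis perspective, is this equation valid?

Yes

d (distance) has dimensions [L].
F (force) has dimensions [L M T^-2].
I (current) has dimensions [I].
B (magnetic field) has dimensions [I^-1 M T^-2].

Left side: [L M T^-2]
Right side: [L M T^-2]

Both sides have the same dimensions, so the equation is dimensionally consistent.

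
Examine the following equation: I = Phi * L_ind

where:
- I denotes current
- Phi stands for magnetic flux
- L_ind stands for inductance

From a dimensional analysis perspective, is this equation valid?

No

I (current) has dimensions [I].
Phi (magnetic flux) has dimensions [I^-1 L^2 M T^-2].
L_ind (inductance) has dimensions [I^-2 L^2 M T^-2].

Left side: [I]
Right side: [I^-3 L^4 M^2 T^-4]

The two sides have different dimensions, so the equation is NOT dimensionally consistent.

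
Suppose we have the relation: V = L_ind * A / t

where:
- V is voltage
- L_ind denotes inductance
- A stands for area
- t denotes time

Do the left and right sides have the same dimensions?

No

V (voltage) has dimensions [I^-1 L^2 M T^-3].
L_ind (inductance) has dimensions [I^-2 L^2 M T^-2].
A (area) has dimensions [L^2].
t (time) has dimensions [T].

Left side: [I^-1 L^2 M T^-3]
Right side: [I^-2 L^4 M T^-3]

The two sides have different dimensions, so the equation is NOT dimensionally consistent.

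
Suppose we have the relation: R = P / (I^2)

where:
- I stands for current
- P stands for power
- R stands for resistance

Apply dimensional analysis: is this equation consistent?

Yes

I (current) has dimensions [I].
P (power) has dimensions [L^2 M T^-3].
R (resistance) has dimensions [I^-2 L^2 M T^-3].

Left side: [I^-2 L^2 M T^-3]
Right side: [I^-2 L^2 M T^-3]

Both sides have the same dimensions, so the equation is dimensionally consistent.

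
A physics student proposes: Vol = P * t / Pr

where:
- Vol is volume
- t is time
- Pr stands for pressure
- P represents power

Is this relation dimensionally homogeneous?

Yes

Vol (volume) has dimensions [L^3].
t (time) has dimensions [T].
Pr (pressure) has dimensions [L^-1 M T^-2].
P (power) has dimensions [L^2 M T^-3].

Left side: [L^3]
Right side: [L^3]

Both sides have the same dimensions, so the equation is dimensionally consistent.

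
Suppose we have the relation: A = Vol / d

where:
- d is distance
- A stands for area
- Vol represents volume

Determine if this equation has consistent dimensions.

Yes

d (distance) has dimensions [L].
A (area) has dimensions [L^2].
Vol (volume) has dimensions [L^3].

Left side: [L^2]
Right side: [L^2]

Both sides have the same dimensions, so the equation is dimensionally consistent.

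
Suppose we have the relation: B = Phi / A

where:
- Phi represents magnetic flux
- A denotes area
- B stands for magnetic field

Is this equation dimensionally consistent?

Yes

Phi (magnetic flux) has dimensions [I^-1 L^2 M T^-2].
A (area) has dimensions [L^2].
B (magnetic field) has dimensions [I^-1 M T^-2].

Left side: [I^-1 M T^-2]
Right side: [I^-1 M T^-2]

Both sides have the same dimensions, so the equation is dimensionally consistent.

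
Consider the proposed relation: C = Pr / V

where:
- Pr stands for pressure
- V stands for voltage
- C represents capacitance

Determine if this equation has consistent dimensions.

No

Pr (pressure) has dimensions [L^-1 M T^-2].
V (voltage) has dimensions [I^-1 L^2 M T^-3].
C (capacitance) has dimensions [I^2 L^-2 M^-1 T^4].

Left side: [I^2 L^-2 M^-1 T^4]
Right side: [I L^-3 T]

The two sides have different dimensions, so the equation is NOT dimensionally consistent.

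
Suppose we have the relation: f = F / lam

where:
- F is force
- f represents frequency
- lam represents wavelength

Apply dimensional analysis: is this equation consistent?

No

F (force) has dimensions [L M T^-2].
f (frequency) has dimensions [T^-1].
lam (wavelength) has dimensions [L].

Left side: [T^-1]
Right side: [M T^-2]

The two sides have different dimensions, so the equation is NOT dimensionally consistent.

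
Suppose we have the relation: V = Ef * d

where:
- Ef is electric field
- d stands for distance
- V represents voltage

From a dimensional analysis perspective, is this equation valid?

Yes

Ef (electric field) has dimensions [I^-1 L M T^-3].
d (distance) has dimensions [L].
V (voltage) has dimensions [I^-1 L^2 M T^-3].

Left side: [I^-1 L^2 M T^-3]
Right side: [I^-1 L^2 M T^-3]

Both sides have the same dimensions, so the equation is dimensionally consistent.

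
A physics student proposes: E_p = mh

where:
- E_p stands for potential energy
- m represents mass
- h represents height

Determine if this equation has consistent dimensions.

No

E_p (potential energy) has dimensions [L^2 M T^-2].
m (mass) has dimensions [M].
h (height) has dimensions [L].

Left side: [L^2 M T^-2]
Right side: [L M]

The two sides have different dimensions, so the equation is NOT dimensionally consistent.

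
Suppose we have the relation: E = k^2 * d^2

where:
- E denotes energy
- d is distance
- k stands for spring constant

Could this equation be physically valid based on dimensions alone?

No

E (energy) has dimensions [L^2 M T^-2].
d (distance) has dimensions [L].
k (spring constant) has dimensions [M T^-2].

Left side: [L^2 M T^-2]
Right side: [L^2 M^2 T^-4]

The two sides have different dimensions, so the equation is NOT dimensionally consistent.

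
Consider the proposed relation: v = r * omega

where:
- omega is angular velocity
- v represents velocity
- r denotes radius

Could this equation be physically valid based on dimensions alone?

Yes

omega (angular velocity) has dimensions [T^-1].
v (velocity) has dimensions [L T^-1].
r (radius) has dimensions [L].

Left side: [L T^-1]
Right side: [L T^-1]

Both sides have the same dimensions, so the equation is dimensionally consistent.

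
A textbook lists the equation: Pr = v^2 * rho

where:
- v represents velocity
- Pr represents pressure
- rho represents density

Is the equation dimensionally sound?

Yes

v (velocity) has dimensions [L T^-1].
Pr (pressure) has dimensions [L^-1 M T^-2].
rho (density) has dimensions [L^-3 M].

Left side: [L^-1 M T^-2]
Right side: [L^-1 M T^-2]

Both sides have the same dimensions, so the equation is dimensionally consistent.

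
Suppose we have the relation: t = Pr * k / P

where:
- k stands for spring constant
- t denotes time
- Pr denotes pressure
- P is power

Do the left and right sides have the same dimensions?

No

k (spring constant) has dimensions [M T^-2].
t (time) has dimensions [T].
Pr (pressure) has dimensions [L^-1 M T^-2].
P (power) has dimensions [L^2 M T^-3].

Left side: [T]
Right side: [L^-3 M T^-1]

The two sides have different dimensions, so the equation is NOT dimensionally consistent.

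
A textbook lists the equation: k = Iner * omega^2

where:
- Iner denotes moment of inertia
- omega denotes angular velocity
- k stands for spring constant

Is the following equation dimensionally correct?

No

Iner (moment of inertia) has dimensions [L^2 M].
omega (angular velocity) has dimensions [T^-1].
k (spring constant) has dimensions [M T^-2].

Left side: [M T^-2]
Right side: [L^2 M T^-2]

The two sides have different dimensions, so the equation is NOT dimensionally consistent.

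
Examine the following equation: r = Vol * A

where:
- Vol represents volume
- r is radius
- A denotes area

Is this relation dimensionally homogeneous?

No

Vol (volume) has dimensions [L^3].
r (radius) has dimensions [L].
A (area) has dimensions [L^2].

Left side: [L]
Right side: [L^5]

The two sides have different dimensions, so the equation is NOT dimensionally consistent.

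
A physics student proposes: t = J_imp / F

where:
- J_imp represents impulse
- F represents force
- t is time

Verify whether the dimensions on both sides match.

Yes

J_imp (impulse) has dimensions [L M T^-1].
F (force) has dimensions [L M T^-2].
t (time) has dimensions [T].

Left side: [T]
Right side: [T]

Both sides have the same dimensions, so the equation is dimensionally consistent.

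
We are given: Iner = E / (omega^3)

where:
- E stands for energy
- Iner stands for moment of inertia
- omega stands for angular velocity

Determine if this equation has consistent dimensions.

No

E (energy) has dimensions [L^2 M T^-2].
Iner (moment of inertia) has dimensions [L^2 M].
omega (angular velocity) has dimensions [T^-1].

Left side: [L^2 M]
Right side: [L^2 M T]

The two sides have different dimensions, so the equation is NOT dimensionally consistent.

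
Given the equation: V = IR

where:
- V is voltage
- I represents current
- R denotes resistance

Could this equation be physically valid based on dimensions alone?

Yes

V (voltage) has dimensions [I^-1 L^2 M T^-3].
I (current) has dimensions [I].
R (resistance) has dimensions [I^-2 L^2 M T^-3].

Left side: [I^-1 L^2 M T^-3]
Right side: [I^-1 L^2 M T^-3]

Both sides have the same dimensions, so the equation is dimensionally consistent.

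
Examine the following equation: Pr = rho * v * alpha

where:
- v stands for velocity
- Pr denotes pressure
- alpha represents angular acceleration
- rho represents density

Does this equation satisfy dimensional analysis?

No

v (velocity) has dimensions [L T^-1].
Pr (pressure) has dimensions [L^-1 M T^-2].
alpha (angular acceleration) has dimensions [T^-2].
rho (density) has dimensions [L^-3 M].

Left side: [L^-1 M T^-2]
Right side: [L^-2 M T^-3]

The two sides have different dimensions, so the equation is NOT dimensionally consistent.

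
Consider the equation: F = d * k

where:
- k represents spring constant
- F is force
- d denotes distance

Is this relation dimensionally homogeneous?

Yes

k (spring constant) has dimensions [M T^-2].
F (force) has dimensions [L M T^-2].
d (distance) has dimensions [L].

Left side: [L M T^-2]
Right side: [L M T^-2]

Both sides have the same dimensions, so the equation is dimensionally consistent.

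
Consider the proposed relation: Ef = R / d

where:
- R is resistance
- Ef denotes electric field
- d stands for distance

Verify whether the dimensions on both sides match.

No

R (resistance) has dimensions [I^-2 L^2 M T^-3].
Ef (electric field) has dimensions [I^-1 L M T^-3].
d (distance) has dimensions [L].

Left side: [I^-1 L M T^-3]
Right side: [I^-2 L M T^-3]

The two sides have different dimensions, so the equation is NOT dimensionally consistent.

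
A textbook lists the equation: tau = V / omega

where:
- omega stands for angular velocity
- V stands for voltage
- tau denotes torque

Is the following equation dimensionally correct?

No

omega (angular velocity) has dimensions [T^-1].
V (voltage) has dimensions [I^-1 L^2 M T^-3].
tau (torque) has dimensions [L^2 M T^-2].

Left side: [L^2 M T^-2]
Right side: [I^-1 L^2 M T^-2]

The two sides have different dimensions, so the equation is NOT dimensionally consistent.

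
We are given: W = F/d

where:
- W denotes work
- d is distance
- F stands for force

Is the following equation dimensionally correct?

No

W (work) has dimensions [L^2 M T^-2].
d (distance) has dimensions [L].
F (force) has dimensions [L M T^-2].

Left side: [L^2 M T^-2]
Right side: [M T^-2]

The two sides have different dimensions, so the equation is NOT dimensionally consistent.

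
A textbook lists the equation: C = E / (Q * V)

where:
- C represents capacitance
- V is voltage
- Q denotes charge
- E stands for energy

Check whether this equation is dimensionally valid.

No

C (capacitance) has dimensions [I^2 L^-2 M^-1 T^4].
V (voltage) has dimensions [I^-1 L^2 M T^-3].
Q (charge) has dimensions [I T].
E (energy) has dimensions [L^2 M T^-2].

Left side: [I^2 L^-2 M^-1 T^4]
Right side: [dimensionless]

The two sides have different dimensions, so the equation is NOT dimensionally consistent.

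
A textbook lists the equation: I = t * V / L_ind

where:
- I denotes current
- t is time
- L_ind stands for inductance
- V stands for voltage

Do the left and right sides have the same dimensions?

Yes

I (current) has dimensions [I].
t (time) has dimensions [T].
L_ind (inductance) has dimensions [I^-2 L^2 M T^-2].
V (voltage) has dimensions [I^-1 L^2 M T^-3].

Left side: [I]
Right side: [I]

Both sides have the same dimensions, so the equation is dimensionally consistent.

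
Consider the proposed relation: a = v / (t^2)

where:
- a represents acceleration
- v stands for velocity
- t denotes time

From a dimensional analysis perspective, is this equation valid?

No

a (acceleration) has dimensions [L T^-2].
v (velocity) has dimensions [L T^-1].
t (time) has dimensions [T].

Left side: [L T^-2]
Right side: [L T^-3]

The two sides have different dimensions, so the equation is NOT dimensionally consistent.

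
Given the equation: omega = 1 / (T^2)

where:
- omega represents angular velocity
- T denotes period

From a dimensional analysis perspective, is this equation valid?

No

omega (angular velocity) has dimensions [T^-1].
T (period) has dimensions [T].

Left side: [T^-1]
Right side: [T^-2]

The two sides have different dimensions, so the equation is NOT dimensionally consistent.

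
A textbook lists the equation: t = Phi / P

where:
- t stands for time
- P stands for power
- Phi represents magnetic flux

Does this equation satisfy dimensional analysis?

No

t (time) has dimensions [T].
P (power) has dimensions [L^2 M T^-3].
Phi (magnetic flux) has dimensions [I^-1 L^2 M T^-2].

Left side: [T]
Right side: [I^-1 T]

The two sides have different dimensions, so the equation is NOT dimensionally consistent.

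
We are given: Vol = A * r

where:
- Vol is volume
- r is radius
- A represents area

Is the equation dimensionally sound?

Yes

Vol (volume) has dimensions [L^3].
r (radius) has dimensions [L].
A (area) has dimensions [L^2].

Left side: [L^3]
Right side: [L^3]

Both sides have the same dimensions, so the equation is dimensionally consistent.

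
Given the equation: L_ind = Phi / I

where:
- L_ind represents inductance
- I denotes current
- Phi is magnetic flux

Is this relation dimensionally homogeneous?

Yes

L_ind (inductance) has dimensions [I^-2 L^2 M T^-2].
I (current) has dimensions [I].
Phi (magnetic flux) has dimensions [I^-1 L^2 M T^-2].

Left side: [I^-2 L^2 M T^-2]
Right side: [I^-2 L^2 M T^-2]

Both sides have the same dimensions, so the equation is dimensionally consistent.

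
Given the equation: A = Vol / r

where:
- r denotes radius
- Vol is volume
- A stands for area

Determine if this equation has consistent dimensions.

Yes

r (radius) has dimensions [L].
Vol (volume) has dimensions [L^3].
A (area) has dimensions [L^2].

Left side: [L^2]
Right side: [L^2]

Both sides have the same dimensions, so the equation is dimensionally consistent.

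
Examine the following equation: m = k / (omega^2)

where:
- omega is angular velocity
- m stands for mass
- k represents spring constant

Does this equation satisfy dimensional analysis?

Yes

omega (angular velocity) has dimensions [T^-1].
m (mass) has dimensions [M].
k (spring constant) has dimensions [M T^-2].

Left side: [M]
Right side: [M]

Both sides have the same dimensions, so the equation is dimensionally consistent.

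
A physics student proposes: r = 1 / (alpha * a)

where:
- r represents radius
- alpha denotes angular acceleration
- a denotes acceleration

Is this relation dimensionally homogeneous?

No

r (radius) has dimensions [L].
alpha (angular acceleration) has dimensions [T^-2].
a (acceleration) has dimensions [L T^-2].

Left side: [L]
Right side: [L^-1 T^4]

The two sides have different dimensions, so the equation is NOT dimensionally consistent.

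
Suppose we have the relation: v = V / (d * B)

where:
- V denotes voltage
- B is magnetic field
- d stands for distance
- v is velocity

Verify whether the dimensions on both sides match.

Yes

V (voltage) has dimensions [I^-1 L^2 M T^-3].
B (magnetic field) has dimensions [I^-1 M T^-2].
d (distance) has dimensions [L].
v (velocity) has dimensions [L T^-1].

Left side: [L T^-1]
Right side: [L T^-1]

Both sides have the same dimensions, so the equation is dimensionally consistent.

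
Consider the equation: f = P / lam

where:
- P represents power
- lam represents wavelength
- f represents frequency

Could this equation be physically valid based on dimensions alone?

No

P (power) has dimensions [L^2 M T^-3].
lam (wavelength) has dimensions [L].
f (frequency) has dimensions [T^-1].

Left side: [T^-1]
Right side: [L M T^-3]

The two sides have different dimensions, so the equation is NOT dimensionally consistent.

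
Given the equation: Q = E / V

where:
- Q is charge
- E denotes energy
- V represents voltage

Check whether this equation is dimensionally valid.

Yes

Q (charge) has dimensions [I T].
E (energy) has dimensions [L^2 M T^-2].
V (voltage) has dimensions [I^-1 L^2 M T^-3].

Left side: [I T]
Right side: [I T]

Both sides have the same dimensions, so the equation is dimensionally consistent.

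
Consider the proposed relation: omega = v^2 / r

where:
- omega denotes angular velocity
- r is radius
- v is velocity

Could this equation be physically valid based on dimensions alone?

No

omega (angular velocity) has dimensions [T^-1].
r (radius) has dimensions [L].
v (velocity) has dimensions [L T^-1].

Left side: [T^-1]
Right side: [L T^-2]

The two sides have different dimensions, so the equation is NOT dimensionally consistent.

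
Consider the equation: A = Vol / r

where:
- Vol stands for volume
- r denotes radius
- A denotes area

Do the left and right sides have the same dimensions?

Yes

Vol (volume) has dimensions [L^3].
r (radius) has dimensions [L].
A (area) has dimensions [L^2].

Left side: [L^2]
Right side: [L^2]

Both sides have the same dimensions, so the equation is dimensionally consistent.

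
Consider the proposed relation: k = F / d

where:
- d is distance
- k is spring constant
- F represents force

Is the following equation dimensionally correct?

Yes

d (distance) has dimensions [L].
k (spring constant) has dimensions [M T^-2].
F (force) has dimensions [L M T^-2].

Left side: [M T^-2]
Right side: [M T^-2]

Both sides have the same dimensions, so the equation is dimensionally consistent.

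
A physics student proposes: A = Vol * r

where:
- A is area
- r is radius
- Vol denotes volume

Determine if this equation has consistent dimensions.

No

A (area) has dimensions [L^2].
r (radius) has dimensions [L].
Vol (volume) has dimensions [L^3].

Left side: [L^2]
Right side: [L^4]

The two sides have different dimensions, so the equation is NOT dimensionally consistent.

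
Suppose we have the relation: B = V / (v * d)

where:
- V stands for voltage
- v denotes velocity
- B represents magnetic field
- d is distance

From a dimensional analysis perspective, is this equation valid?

Yes

V (voltage) has dimensions [I^-1 L^2 M T^-3].
v (velocity) has dimensions [L T^-1].
B (magnetic field) has dimensions [I^-1 M T^-2].
d (distance) has dimensions [L].

Left side: [I^-1 M T^-2]
Right side: [I^-1 M T^-2]

Both sides have the same dimensions, so the equation is dimensionally consistent.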